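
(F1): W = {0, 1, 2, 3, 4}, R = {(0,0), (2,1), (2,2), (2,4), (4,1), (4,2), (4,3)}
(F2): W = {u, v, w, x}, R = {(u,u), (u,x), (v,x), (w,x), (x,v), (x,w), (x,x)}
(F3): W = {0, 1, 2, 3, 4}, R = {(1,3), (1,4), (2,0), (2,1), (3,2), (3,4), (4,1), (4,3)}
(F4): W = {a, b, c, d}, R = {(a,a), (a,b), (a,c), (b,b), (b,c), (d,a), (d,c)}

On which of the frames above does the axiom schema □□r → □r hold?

Frame correspondent (Sahlqvist): ∀x ∀y (Rxy → ∃z (Rxz ∧ Rzy)) — i.e. density.
(F1): fails — R43 but no z with R4z and Rz3.
(F2): ✓.
(F3): fails — R34 but no z with R3z and Rz4.
(F4): ✓.
Valid on: (F2), (F4).

(F2), (F4)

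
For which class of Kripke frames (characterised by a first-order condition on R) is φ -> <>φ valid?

This is a form of the T axiom.
It corresponds to reflexivity: forall x Rxx.

Reflexivity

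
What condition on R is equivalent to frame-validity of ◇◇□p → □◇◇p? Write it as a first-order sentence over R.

∀x ∀y ∀z ((xR²y ∧ xRz) → ∃w (yRw ∧ zR²w))

This is a Sahlqvist (Geach-type) schema ◇^2□^1p → □^1◇^2p.
Minimal-valuation argument: fix x; take any y with xR^2y and any z with xR^1z. Set V(p) to the set of worlds R-reachable from y in exactly 1 step. Then □^1p holds at y, so the antecedent holds at x; validity forces ◇^2p at z, giving a w with zR^2w and yR^1w.
First-order correspondent: ∀x ∀y ∀z ((xR²y ∧ xRz) → ∃w (yRw ∧ zR²w)).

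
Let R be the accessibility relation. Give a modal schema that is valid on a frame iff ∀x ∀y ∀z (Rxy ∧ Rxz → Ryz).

A defining formula is ◇ψ → □◇ψ (the 5 axiom).
Suppose ◇ψ→□◇ψ is valid. Take Rxy, Rxz and set V(ψ)={y}. Then ◇ψ at x, so □◇ψ at x, so ◇ψ at z, so some w with Rzw has ψ; w=y, i.e. Rzy. By symmetry of the argument, Ryz.

◇ψ → □◇ψ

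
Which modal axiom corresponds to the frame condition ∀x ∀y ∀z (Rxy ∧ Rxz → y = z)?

◇q → □q

The condition is partial functionality. The CD schema ◇q → □q defines it.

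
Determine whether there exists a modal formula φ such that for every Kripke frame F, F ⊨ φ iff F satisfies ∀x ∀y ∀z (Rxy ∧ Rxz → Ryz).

The condition is the Euclidean property. A defining modal formula is ◇p → □◇p.
Suppose ◇p→□◇p is valid. Take Rxy, Rxz and set V(p)={y}. Then ◇p at x, so □◇p at x, so ◇p at z, so some w with Rzw has p; w=y, i.e. Rzy. By symmetry of the argument, Ryz.

Yes, by ◇p → □◇p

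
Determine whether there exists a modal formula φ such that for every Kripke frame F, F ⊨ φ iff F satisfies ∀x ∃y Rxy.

The condition is seriality. A defining modal formula is □q → ◇q.
Suppose □q→◇q is valid. At any x set V(q)=W. Then □q at x, so ◇q at x, so x has a successor.

Yes, by □q → ◇q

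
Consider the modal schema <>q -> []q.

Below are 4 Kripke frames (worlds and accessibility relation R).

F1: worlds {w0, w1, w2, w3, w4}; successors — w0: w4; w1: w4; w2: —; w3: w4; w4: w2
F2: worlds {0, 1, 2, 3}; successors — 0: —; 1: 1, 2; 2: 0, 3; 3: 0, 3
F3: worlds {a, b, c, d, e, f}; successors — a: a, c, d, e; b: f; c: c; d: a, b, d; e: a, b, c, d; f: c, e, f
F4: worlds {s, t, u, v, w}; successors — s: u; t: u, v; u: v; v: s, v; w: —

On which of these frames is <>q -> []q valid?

F1

Frame correspondent (Sahlqvist): forall x forall y forall z (Rxy & Rxz -> y = z) — i.e. partial functionality.
F1: ✓.
F2: fails — 1 sees both 1 and 2.
F3: fails — a sees both a and c.
F4: fails — t sees both u and v.
Valid on: F1.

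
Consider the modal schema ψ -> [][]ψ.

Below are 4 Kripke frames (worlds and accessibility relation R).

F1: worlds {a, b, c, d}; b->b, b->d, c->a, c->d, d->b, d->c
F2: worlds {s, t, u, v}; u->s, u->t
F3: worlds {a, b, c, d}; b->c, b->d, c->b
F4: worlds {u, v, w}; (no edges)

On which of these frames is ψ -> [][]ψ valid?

F2, F4

Frame correspondent (Sahlqvist): forall x forall z (x R^2 z -> exists w (x = w & z = w)) — i.e. a generalized confluence (Geach) condition.
F1: fails — bR²c but b ≠ c.
F2: satisfies the condition.
F3: fails — cR²d but c ≠ d.
F4: satisfies the condition.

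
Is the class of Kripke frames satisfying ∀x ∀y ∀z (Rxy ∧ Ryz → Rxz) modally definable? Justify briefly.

Yes: it is transitivity, defined by the 4 schema □r → □□r.
Suppose □r→□□r is valid. Take Rxy, Ryz and set V(r)={w : Rxw}. Then □r at x, so □□r at x, so □r at y, so r at z, i.e. Rxz.

Yes — defined by □r → □□r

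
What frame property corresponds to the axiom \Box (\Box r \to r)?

Suppose □(□r→r) is valid. Take Rxy and set V(r)={w : Ryw}. Then at y, □r holds; since □(□r→r) at x, □r→r at y, so r at y, i.e. Ryy.

shift-reflexivity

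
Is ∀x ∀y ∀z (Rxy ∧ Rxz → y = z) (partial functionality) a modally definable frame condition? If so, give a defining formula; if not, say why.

This is a Sahlqvist condition; the CD axiom ◇q → □q defines it.
Suppose ◇q→□q is valid. Take Rxy, Rxz and set V(q)={y}. Then ◇q at x, so □q at x, so q at z, i.e. z=y.

Yes — defined by ◇q → □q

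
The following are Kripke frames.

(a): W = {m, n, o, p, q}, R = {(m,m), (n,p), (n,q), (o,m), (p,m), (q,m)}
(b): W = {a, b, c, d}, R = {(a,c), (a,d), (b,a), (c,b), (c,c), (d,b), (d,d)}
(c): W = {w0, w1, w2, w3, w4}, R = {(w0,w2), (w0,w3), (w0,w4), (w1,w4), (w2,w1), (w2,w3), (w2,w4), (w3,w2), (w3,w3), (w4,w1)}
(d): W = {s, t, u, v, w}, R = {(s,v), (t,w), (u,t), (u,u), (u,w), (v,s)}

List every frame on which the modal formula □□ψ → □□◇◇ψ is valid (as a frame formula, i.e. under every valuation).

(a), (b), (c)

This is the axiom for a generalized confluence (Geach) condition; its first-order frame correspondent is ∀x ∀z (xR²z → ∃w (xR²w ∧ zR²w)).
(a): satisfies the condition.
(b): satisfies the condition.
(c): satisfies the condition.
(d): fails — uR²t but no w* with uR²w* and tR²w*.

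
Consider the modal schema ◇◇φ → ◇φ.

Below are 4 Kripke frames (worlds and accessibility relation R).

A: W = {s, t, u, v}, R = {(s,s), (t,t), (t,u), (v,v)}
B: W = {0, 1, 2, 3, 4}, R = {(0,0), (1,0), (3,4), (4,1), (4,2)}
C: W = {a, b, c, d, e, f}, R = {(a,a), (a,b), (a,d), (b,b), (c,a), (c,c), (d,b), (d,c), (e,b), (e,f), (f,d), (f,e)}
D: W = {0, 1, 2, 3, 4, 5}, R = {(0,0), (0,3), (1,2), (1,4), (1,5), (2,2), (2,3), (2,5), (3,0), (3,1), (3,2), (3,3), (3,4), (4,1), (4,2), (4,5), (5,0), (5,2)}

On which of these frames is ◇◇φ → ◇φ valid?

A

Frame correspondent (Sahlqvist): ∀x ∀y ∀z (Rxy ∧ Ryz → Rxz) — i.e. transitivity.
A: holds.
B: fails — R34 and R42 but not R32.
C: fails — Rfe and Reb but not Rfb.
D: fails — R34 and R45 but not R35.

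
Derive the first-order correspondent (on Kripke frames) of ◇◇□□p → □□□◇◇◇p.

This is a Sahlqvist (Geach-type) schema ◇^2□^2p → □^3◇^3p.
Minimal-valuation argument: fix x; take any y with xR^2y and any z with xR^3z. Set V(p) to the set of worlds R-reachable from y in exactly 2 steps. Then □^2p holds at y, so the antecedent holds at x; validity forces ◇^3p at z, giving a w with zR^3w and yR^2w.
First-order correspondent: ∀x ∀y ∀z ((xR²y ∧ xR³z) → ∃w (yR²w ∧ zR³w)).

∀x ∀y ∀z ((xR²y ∧ xR³z) → ∃w (yR²w ∧ zR³w))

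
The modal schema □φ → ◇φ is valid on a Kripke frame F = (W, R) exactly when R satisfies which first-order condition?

seriality

Suppose □φ→◇φ is valid. At any x set V(φ)=W. Then □φ at x, so ◇φ at x, so x has a successor.
Conversely, any frame satisfying ∀x ∃y Rxy validates the schema.
Frame condition: ∀x ∃y Rxy.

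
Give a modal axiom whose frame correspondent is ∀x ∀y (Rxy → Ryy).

□(□r → r)

This is shift-reflexivity; the standard corresponding axiom is T□: □(□r → r).
Suppose □(□r→r) is valid. Take Rxy and set V(r)={w : Ryw}. Then at y, □r holds; since □(□r→r) at x, □r→r at y, so r at y, i.e. Ryy.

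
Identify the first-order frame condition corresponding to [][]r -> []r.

Density

Suppose □□r→□r is valid. Take Rxy and set V(r)={w : xR²w}. Then □□r at x, so □r at x, so r at y, i.e. ∃z(Rxz∧Rzy).
Conversely, on a frame with density the schema holds at every world under every valuation.
Frame condition: forall x forall y (Rxy -> exists z (Rxz & Rzy)).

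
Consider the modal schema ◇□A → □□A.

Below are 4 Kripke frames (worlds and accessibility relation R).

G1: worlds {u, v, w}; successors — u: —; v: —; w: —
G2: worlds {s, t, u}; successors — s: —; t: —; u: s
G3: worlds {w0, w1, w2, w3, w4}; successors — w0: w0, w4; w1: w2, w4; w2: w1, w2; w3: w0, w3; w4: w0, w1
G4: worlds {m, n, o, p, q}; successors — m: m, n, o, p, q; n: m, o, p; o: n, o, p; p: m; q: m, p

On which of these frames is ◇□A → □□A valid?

G1, G2

This is the axiom for a generalized confluence (Geach) condition; its first-order frame correspondent is ∀x ∀y ∀z ((xRy ∧ xR²z) → ∃w (yRw ∧ z = w)).
G1: satisfies the condition.
G2: satisfies the condition.
G3: fails — w0Rw0, w0R²w1 but no w with w0Rw and w1=w.
G4: fails — mRn, mR²n but no w with nRw and n=w.
Valid on: G1, G2.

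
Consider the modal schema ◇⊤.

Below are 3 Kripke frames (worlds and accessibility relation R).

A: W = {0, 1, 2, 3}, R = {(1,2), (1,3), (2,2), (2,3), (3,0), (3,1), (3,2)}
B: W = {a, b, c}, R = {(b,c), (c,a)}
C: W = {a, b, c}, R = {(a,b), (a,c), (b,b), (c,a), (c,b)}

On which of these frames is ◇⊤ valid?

C

The schema corresponds to seriality: ∀x ∃y Rxy.
A: fails — world 0 has no successor.
B: fails — world a has no successor.
C: holds.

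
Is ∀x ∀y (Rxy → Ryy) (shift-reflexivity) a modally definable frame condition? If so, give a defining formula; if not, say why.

Yes — defined by □(□q → q)

This is a Sahlqvist condition; the T□ axiom □(□q → q) defines it.
Suppose □(□q→q) is valid. Take Rxy and set V(q)={w : Ryw}. Then at y, □q holds; since □(□q→q) at x, □q→q at y, so q at y, i.e. Ryy.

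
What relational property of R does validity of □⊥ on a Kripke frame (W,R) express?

This is the Ver axiom.
Its frame correspondent is emptiness of R — ∀x ∀y ¬Rxy.

Emptiness of R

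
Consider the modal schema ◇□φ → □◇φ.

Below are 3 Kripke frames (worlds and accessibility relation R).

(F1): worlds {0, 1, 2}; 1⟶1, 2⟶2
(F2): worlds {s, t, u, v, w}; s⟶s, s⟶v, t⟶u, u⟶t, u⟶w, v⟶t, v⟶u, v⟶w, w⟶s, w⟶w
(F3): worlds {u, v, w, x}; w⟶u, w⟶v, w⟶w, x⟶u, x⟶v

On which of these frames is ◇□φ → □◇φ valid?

The schema corresponds to convergence: ∀x ∀y ∀z (Rxy ∧ Rxz → ∃w (Ryw ∧ Rzw)).
(F1): holds.
(F2): fails — Rsv and Rss but v and s have no common successor.
(F3): fails — Rww and Rwu but w and u have no common successor.
Valid on: (F1).

(F1)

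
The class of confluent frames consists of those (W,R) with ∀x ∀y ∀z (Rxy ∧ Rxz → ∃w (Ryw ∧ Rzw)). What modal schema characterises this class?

A defining formula is ◇□q → □◇q (the .2 axiom).
Suppose ◇□q→□◇q is valid. Take Rxy, Rxz and set V(q)={w : Ryw}. Then □q at y so ◇□q at x, so □◇q at x, so ◇q at z, giving w with Rzw and Ryw.

◇□q → □◇q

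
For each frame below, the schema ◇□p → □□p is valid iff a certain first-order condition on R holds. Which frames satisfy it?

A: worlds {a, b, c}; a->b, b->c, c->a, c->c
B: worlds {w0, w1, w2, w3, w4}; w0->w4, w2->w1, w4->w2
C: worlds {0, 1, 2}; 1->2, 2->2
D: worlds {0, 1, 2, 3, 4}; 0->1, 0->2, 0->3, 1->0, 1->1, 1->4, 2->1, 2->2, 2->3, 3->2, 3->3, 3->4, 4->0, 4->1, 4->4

B, C

This is the axiom for a generalized confluence (Geach) condition; its first-order frame correspondent is ∀x ∀y ∀z ((xRy ∧ xR²z) → ∃w (yRw ∧ z = w)).
A: fails — cRa, cR²a but no w with aRw and a=w.
B: satisfies the condition.
C: satisfies the condition.
D: fails — 0R1, 0R²2 but no w with 1Rw and 2=w.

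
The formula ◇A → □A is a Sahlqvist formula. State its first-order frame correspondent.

partial functionality: ∀x ∀y ∀z (Rxy ∧ Rxz → y = z)

Suppose ◇A→□A is valid. Take Rxy, Rxz and set V(A)={y}. Then ◇A at x, so □A at x, so A at z, i.e. z=y.
The converse is a direct semantic check.
So the correspondent is partial functionality.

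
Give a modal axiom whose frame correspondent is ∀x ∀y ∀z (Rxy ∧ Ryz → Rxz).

The condition is transitivity. The 4 schema □p → □□p defines it.
Suppose □p→□□p is valid. Take Rxy, Ryz and set V(p)={w : Rxw}. Then □p at x, so □□p at x, so □p at y, so p at z, i.e. Rxz.

□p → □□p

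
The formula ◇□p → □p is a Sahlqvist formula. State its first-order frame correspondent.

The Euclidean property

This is frame-equivalent to ◇p → □◇p (substitute ¬p for p and contrapose).
Suppose ◇p→□◇p is valid. Take Rxy, Rxz and set V(p)={y}. Then ◇p at x, so □◇p at x, so ◇p at z, so some w with Rzw has p; w=y, i.e. Rzy. By symmetry of the argument, Ryz.
Conversely, on a frame with the Euclidean property the schema holds at every world under every valuation.
Frame condition: ∀x ∀y ∀z (Rxy ∧ Rxz → Ryz).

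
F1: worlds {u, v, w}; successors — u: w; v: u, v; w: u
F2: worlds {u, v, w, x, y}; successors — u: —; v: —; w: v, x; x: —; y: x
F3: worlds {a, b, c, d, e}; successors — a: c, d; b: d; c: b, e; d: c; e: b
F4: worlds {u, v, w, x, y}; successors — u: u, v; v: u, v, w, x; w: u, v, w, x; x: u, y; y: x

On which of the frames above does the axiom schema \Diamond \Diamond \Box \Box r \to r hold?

Frame correspondent (Sahlqvist): \forall x \forall y (x R^2 y \to \exists w (y R^2 w \wedge x = w)) — i.e. a generalized confluence (Geach) condition.
F1: fails — vR²u but no t with uR²t and v=t.
F2: satisfies the condition.
F3: fails — aR²b but no w with bR²w and a=w.
F4: fails — vR²y but no t with yR²t and v=t.

F2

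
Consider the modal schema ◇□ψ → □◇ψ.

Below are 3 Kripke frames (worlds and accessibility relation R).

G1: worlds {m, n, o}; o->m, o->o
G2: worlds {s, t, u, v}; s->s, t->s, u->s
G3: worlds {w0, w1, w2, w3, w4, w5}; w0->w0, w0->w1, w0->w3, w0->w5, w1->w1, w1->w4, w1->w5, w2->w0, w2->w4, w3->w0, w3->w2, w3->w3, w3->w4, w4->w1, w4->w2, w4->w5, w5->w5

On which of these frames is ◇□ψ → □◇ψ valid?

G2

This is the axiom for convergence; its first-order frame correspondent is ∀x ∀y ∀z (Rxy ∧ Rxz → ∃w (Ryw ∧ Rzw)).
G1: fails — Roo and Rom but o and m have no common successor.
G2: holds.
G3: fails — Rw0w5 and Rw0w3 but w5 and w3 have no common successor.
Valid on: G2.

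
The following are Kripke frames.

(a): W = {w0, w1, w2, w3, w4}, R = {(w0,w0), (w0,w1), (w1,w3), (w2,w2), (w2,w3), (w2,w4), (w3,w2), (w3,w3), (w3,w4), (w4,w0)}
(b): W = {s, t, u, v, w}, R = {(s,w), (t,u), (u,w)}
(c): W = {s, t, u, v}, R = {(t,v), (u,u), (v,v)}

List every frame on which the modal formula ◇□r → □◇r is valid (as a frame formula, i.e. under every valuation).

(c)

The schema corresponds to convergence: ∀x ∀y ∀z (Rxy ∧ Rxz → ∃w (Ryw ∧ Rzw)).
(a): fails — Rw0w1 and Rw0w0 but w1 and w0 have no common successor.
(b): fails — Rsw and Rsw but w and w have no common successor.
(c): condition met.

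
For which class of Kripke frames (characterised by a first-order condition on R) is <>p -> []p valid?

partial functionality

Suppose ◇p→□p is valid. Take Rxy, Rxz and set V(p)={y}. Then ◇p at x, so □p at x, so p at z, i.e. z=y.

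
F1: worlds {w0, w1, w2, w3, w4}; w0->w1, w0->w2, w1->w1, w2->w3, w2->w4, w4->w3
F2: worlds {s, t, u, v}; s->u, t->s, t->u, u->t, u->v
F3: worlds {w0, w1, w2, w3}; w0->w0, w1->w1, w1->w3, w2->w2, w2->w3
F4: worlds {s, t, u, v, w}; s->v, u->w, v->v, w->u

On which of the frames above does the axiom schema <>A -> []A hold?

F4

Frame correspondent (Sahlqvist): forall x forall y forall z (Rxy & Rxz -> y = z) — i.e. partial functionality.
F1: fails — w0 sees both w1 and w2.
F2: fails — t sees both s and u.
F3: fails — w1 sees both w1 and w3.
F4: condition met.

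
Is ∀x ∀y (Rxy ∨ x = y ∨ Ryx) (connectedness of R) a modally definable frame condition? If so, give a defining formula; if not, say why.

If a class were modally definable it would be closed under disjoint unions (Goldblatt–Thomason).
Take 3 disjoint single-world reflexive frames: each is trivially connected, but their disjoint union has 3 worlds with no edge between distinct components, so it is not connected.
So no modal formula (or set of formulas) defines exactly the connected frames.

Not modally definable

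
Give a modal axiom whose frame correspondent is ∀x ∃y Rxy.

This is seriality; the standard corresponding axiom is D: □p → ◇p.

□p → ◇p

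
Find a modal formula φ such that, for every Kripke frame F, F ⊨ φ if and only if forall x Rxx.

□q → q

This is reflexivity; the standard corresponding axiom is T: □q → q.
Suppose □q→q is valid. At any x set V(q)={w : Rxw}. Then □q holds at x, so q holds at x, i.e. Rxx.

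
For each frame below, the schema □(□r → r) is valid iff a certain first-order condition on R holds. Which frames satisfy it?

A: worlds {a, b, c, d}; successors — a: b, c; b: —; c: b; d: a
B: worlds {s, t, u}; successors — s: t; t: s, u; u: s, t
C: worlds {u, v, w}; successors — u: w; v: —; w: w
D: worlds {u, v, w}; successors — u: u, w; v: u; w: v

Frame correspondent (Sahlqvist): ∀x ∀y (Rxy → Ryy) — i.e. shift-reflexivity.
A: fails — Rac but not Rcc.
B: fails — Rut but not Rtt.
C: holds.
D: fails — Ruw but not Rww.
Valid on: C.

C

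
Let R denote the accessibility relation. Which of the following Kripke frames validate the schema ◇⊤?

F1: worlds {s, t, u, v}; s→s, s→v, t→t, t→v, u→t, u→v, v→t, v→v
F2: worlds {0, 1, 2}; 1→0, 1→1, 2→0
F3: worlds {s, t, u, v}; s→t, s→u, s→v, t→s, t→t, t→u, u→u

F1

This is the axiom for seriality; its first-order frame correspondent is ∀x ∃y Rxy.
F1: holds.
F2: fails — world 0 has no successor.
F3: fails — world v has no successor.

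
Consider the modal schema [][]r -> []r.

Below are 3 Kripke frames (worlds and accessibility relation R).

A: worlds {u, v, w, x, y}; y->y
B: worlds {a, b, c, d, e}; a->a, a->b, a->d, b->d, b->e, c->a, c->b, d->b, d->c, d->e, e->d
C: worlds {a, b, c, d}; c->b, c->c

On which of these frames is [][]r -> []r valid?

A, C

Frame correspondent (Sahlqvist): forall x forall y (Rxy -> exists z (Rxz & Rzy)) — i.e. density.
A: satisfies the condition.
B: fails — Rdc but no z with Rdz and Rzc.
C: satisfies the condition.
Valid on: A, C.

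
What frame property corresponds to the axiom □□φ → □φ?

Density

Suppose □□φ→□φ is valid. Take Rxy and set V(φ)={w : xR²w}. Then □□φ at x, so □φ at x, so φ at y, i.e. ∃z(Rxz∧Rzy).
Conversely, on a frame with density the schema holds at every world under every valuation.
So the correspondent is density.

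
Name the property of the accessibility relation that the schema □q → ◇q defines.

seriality

This is the D axiom.
Its frame correspondent is seriality — ∀x ∃y Rxy.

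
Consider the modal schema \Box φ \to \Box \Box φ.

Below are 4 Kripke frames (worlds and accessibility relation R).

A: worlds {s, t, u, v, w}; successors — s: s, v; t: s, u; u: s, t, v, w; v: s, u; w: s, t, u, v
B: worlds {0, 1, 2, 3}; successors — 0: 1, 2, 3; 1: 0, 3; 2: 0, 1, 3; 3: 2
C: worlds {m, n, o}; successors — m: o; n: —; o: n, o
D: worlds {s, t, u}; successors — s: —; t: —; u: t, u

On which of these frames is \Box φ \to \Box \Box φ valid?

D

This is the axiom for transitivity; its first-order frame correspondent is \forall x \forall y \forall z (Rxy \wedge Ryz \to Rxz).
A: fails — Ruv and Rvu but not Ruu.
B: fails — R10 and R02 but not R12.
C: fails — Rmo and Ron but not Rmn.
D: condition met.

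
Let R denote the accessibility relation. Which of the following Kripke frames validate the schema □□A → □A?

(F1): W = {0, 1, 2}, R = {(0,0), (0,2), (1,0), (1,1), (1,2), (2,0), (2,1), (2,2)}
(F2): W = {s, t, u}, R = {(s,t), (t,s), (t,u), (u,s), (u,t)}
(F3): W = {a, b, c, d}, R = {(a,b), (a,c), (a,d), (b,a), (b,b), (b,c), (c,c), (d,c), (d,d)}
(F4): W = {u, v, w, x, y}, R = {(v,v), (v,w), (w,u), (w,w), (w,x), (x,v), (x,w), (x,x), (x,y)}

(F1), (F3), (F4)

Frame correspondent (Sahlqvist): ∀x ∀y (Rxy → ∃z (Rxz ∧ Rzy)) — i.e. density.
(F1): condition met.
(F2): fails — Rtu but no z with Rtz and Rzu.
(F3): condition met.
(F4): condition met.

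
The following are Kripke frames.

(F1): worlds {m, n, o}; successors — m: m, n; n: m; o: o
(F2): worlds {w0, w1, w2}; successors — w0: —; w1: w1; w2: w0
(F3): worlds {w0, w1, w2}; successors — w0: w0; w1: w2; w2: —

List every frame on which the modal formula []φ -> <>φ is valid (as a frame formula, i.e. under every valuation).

(F1)

This is the axiom for seriality; its first-order frame correspondent is forall x exists y Rxy.
(F1): ✓.
(F2): fails — world w0 has no successor.
(F3): fails — world w2 has no successor.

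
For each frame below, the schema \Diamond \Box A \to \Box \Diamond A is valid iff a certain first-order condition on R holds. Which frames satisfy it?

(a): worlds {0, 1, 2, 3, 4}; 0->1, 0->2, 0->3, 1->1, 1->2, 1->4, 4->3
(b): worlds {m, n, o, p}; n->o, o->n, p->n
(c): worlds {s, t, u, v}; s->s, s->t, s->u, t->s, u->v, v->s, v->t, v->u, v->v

(b)

The schema corresponds to convergence: \forall x \forall y \forall z (Rxy \wedge Rxz \to \exists w (Ryw \wedge Rzw)).
(a): fails — R02 and R02 but 2 and 2 have no common successor.
(b): ✓.
(c): fails — Rsu and Rss but u and s have no common successor.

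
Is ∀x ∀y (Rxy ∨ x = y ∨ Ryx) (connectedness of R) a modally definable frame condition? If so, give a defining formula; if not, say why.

No

Modal frame validity is preserved under disjoint unions.
Take 4 disjoint single-world reflexive frames: each is trivially connected, but their disjoint union has 4 worlds with no edge between distinct components, so it is not connected.
Hence connectedness of R is not modally definable.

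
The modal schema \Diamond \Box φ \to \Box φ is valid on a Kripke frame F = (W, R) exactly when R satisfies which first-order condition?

the Euclidean property

Equivalently (dual form): ◇φ → □◇φ.
Suppose ◇φ→□◇φ is valid. Take Rxy, Rxz and set V(φ)={y}. Then ◇φ at x, so □◇φ at x, so ◇φ at z, so some w with Rzw has φ; w=y, i.e. Rzy. By symmetry of the argument, Ryz.
The converse is a direct semantic check.
Frame condition: \forall x \forall y \forall z (Rxy \wedge Rxz \to Ryz).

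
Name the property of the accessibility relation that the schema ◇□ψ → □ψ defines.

This is frame-equivalent to ◇ψ → □◇ψ (substitute ¬ψ for ψ and contrapose).
Suppose ◇ψ→□◇ψ is valid. Take Rxy, Rxz and set V(ψ)={y}. Then ◇ψ at x, so □◇ψ at x, so ◇ψ at z, so some w with Rzw has ψ; w=y, i.e. Rzy. By symmetry of the argument, Ryz.
The converse is a direct semantic check.
Frame condition: ∀x ∀y ∀z (Rxy ∧ Rxz → Ryz).

the Euclidean property: ∀x ∀y ∀z (Rxy ∧ Rxz → Ryz)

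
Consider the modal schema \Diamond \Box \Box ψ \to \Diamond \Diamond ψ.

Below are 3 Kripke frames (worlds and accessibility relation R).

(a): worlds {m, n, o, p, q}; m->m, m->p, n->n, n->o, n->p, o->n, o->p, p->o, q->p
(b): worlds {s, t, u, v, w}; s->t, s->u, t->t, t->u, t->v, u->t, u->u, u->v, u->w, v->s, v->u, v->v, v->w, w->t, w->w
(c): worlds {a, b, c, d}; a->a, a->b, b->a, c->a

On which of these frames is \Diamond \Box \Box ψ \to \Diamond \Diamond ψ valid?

(b), (c)

This is the axiom for a generalized confluence (Geach) condition; its first-order frame correspondent is \forall x \forall y (xRy \to \exists w (y R^2 w \wedge x R^2 w)).
(a): fails — qRp but no w with pR²w and qR²w.
(b): satisfies the condition.
(c): satisfies the condition.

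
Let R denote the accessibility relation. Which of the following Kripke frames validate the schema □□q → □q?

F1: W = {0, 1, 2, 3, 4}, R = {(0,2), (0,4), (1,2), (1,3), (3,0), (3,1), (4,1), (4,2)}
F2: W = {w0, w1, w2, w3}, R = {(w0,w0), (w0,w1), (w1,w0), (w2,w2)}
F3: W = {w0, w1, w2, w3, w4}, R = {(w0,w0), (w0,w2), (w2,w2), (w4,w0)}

The schema corresponds to density: ∀x ∀y (Rxy → ∃z (Rxz ∧ Rzy)).
F1: fails — R12 but no z with R1z and Rz2.
F2: satisfies the condition.
F3: satisfies the condition.

F2, F3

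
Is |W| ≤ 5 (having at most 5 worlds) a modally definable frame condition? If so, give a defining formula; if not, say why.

If a class were modally definable it would be closed under disjoint unions (Goldblatt–Thomason).
Any modal formula valid on each of 6 disjoint one-world frames is valid on their disjoint union (validity is preserved under disjoint unions). Each one-world frame has |W|=1≤5, but the union has |W|=6.
Hence having at most 5 worlds is not modally definable.

Not modally definable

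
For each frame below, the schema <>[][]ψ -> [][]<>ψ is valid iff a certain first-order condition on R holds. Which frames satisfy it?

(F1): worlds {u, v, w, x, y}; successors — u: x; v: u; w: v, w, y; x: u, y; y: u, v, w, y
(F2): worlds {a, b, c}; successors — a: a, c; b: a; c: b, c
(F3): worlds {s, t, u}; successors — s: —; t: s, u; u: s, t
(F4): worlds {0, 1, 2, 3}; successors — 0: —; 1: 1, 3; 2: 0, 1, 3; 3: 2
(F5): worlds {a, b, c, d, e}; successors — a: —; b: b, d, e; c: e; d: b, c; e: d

This is the axiom for a generalized confluence (Geach) condition; its first-order frame correspondent is forall x forall y forall z ((xRy & x R^2 z) -> exists w (y R^2 w & zRw)).
(F1): fails — wRv, wR²v but no t with vR²t and vRt.
(F2): condition met.
(F3): fails — tRs, tR²s but no w with sR²w and sRw.
(F4): fails — 1R3, 1R²3 but no w with 3R²w and 3Rw.
(F5): fails — bRe, bR²c but no w with eR²w and cRw.

(F2)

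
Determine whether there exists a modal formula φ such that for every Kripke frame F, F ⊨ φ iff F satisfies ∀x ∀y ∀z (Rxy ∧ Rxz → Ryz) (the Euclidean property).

This is a Sahlqvist condition; the 5 axiom ◇p → □◇p defines it.
Suppose ◇p→□◇p is valid. Take Rxy, Rxz and set V(p)={y}. Then ◇p at x, so □◇p at x, so ◇p at z, so some w with Rzw has p; w=y, i.e. Rzy. By symmetry of the argument, Ryz.

Definable; ◇p → □◇p defines it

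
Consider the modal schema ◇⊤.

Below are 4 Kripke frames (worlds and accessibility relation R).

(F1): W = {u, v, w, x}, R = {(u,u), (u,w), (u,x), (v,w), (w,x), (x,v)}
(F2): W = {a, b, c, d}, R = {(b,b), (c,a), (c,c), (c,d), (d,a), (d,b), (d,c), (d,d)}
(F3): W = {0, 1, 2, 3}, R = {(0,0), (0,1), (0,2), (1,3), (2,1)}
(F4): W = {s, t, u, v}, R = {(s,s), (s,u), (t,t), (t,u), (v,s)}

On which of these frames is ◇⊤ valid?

Frame correspondent (Sahlqvist): ∀x ∃y Rxy — i.e. seriality.
(F1): satisfies the condition.
(F2): fails — world a has no successor.
(F3): fails — world 3 has no successor.
(F4): fails — world u has no successor.

(F1)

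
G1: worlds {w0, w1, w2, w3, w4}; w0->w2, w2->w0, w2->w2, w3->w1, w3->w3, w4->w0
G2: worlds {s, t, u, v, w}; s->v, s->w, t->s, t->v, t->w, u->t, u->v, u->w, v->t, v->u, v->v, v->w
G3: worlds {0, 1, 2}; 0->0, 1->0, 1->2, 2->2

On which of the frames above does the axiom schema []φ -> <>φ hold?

Frame correspondent (Sahlqvist): forall x exists y Rxy — i.e. seriality.
G1: fails — world w1 has no successor.
G2: fails — world w has no successor.
G3: condition met.
Valid on: G3.

G3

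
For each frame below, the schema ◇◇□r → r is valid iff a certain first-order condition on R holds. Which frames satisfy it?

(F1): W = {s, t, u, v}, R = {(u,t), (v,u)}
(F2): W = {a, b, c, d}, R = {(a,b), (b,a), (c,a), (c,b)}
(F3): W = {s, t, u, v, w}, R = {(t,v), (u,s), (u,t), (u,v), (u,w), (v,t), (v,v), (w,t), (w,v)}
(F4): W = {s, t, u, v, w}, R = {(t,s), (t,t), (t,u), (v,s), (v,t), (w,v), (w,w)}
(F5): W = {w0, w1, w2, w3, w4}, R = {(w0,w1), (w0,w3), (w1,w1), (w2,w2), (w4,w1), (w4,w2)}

This is the axiom for a generalized confluence (Geach) condition; its first-order frame correspondent is ∀x ∀y (xR²y → ∃w (yRw ∧ x = w)).
(F1): fails — vR²t but no w with tRw and v=w.
(F2): fails — aR²a but no w with aRw and a=w.
(F3): fails — tR²t but no w* with tRw* and t=w*.
(F4): fails — tR²s but no w* with sRw* and t=w*.
(F5): fails — w0R²w1 but no w with w1Rw and w0=w.

none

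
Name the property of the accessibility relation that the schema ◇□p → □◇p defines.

This is the .2 axiom.
Its frame correspondent is convergence — ∀x ∀y ∀z (Rxy ∧ Rxz → ∃w (Ryw ∧ Rzw)).

Convergence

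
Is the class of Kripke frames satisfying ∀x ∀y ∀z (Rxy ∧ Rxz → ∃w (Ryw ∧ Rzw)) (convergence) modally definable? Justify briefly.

Yes — defined by ◇□r → □◇r

The condition is convergence. A defining modal formula is ◇□r → □◇r.
Suppose ◇□r→□◇r is valid. Take Rxy, Rxz and set V(r)={w : Ryw}. Then □r at y so ◇□r at x, so □◇r at x, so ◇r at z, giving w with Rzw and Ryw.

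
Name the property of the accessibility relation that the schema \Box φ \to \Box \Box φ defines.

transitivity: \forall x \forall y \forall z (Rxy \wedge Ryz \to Rxz)

This is the 4 axiom.
It corresponds to transitivity: \forall x \forall y \forall z (Rxy \wedge Ryz \to Rxz).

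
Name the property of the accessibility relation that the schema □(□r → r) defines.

This schema is the T□ axiom.
Its frame correspondent is shift-reflexivity — ∀x ∀y (Rxy → Ryy).

shift-reflexivity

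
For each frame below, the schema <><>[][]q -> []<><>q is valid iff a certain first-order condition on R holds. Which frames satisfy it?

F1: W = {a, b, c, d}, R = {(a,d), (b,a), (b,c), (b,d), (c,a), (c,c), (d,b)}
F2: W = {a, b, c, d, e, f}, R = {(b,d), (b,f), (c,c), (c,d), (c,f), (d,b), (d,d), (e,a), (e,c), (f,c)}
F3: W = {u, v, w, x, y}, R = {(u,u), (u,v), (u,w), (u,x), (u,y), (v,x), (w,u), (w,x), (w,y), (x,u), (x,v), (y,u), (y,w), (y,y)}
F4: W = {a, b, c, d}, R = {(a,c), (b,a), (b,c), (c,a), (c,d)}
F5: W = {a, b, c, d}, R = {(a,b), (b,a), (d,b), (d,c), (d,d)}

The schema corresponds to a generalized confluence (Geach) condition: forall x forall y forall z ((x R^2 y & xRz) -> exists w (y R^2 w & z R^2 w)).
F1: fails — bR²a, bRc but no w with aR²w and cR²w.
F2: fails — eR²c, eRa but no w with cR²w and aR²w.
F3: condition met.
F4: fails — aR²a, aRc but no w with aR²w and cR²w.
F5: fails — aR²a, aRb but no w with aR²w and bR²w.

F3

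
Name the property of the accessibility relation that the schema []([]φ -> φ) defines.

shift-reflexivity: forall x forall y (Rxy -> Ryy)

Suppose □(□φ→φ) is valid. Take Rxy and set V(φ)={w : Ryw}. Then at y, □φ holds; since □(□φ→φ) at x, □φ→φ at y, so φ at y, i.e. Ryy.
The converse is a direct semantic check.
So the correspondent is shift-reflexivity.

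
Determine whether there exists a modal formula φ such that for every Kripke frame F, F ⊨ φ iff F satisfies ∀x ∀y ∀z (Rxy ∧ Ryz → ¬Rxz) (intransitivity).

No — not modally definable

If a class were modally definable it would be closed under surjective bounded morphisms (Goldblatt–Thomason).
The 7-cycle (worlds 0,1,2,3,4,5,6 with 0→1→2→3→4→5→6→0) is intransitive. Mapping every world to a single reflexive point • is a surjective bounded morphism; the reflexive point is not intransitive (R••∧R•• but R••).
So the class is not modally definable.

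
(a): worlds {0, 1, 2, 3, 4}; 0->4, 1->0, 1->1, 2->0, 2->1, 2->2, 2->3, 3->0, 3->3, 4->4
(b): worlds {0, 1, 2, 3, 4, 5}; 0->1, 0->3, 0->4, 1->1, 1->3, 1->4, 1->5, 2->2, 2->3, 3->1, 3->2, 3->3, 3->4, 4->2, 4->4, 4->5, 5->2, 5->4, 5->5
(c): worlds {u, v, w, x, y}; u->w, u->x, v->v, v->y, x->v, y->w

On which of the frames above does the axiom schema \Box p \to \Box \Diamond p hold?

This is the axiom for a generalized confluence (Geach) condition; its first-order frame correspondent is \forall x \forall z (xRz \to \exists w (xRw \wedge zRw)).
(a): fails — 1R0 but no w with 1Rw and 0Rw.
(b): ✓.
(c): fails — uRw but no t with uRt and wRt.

(b)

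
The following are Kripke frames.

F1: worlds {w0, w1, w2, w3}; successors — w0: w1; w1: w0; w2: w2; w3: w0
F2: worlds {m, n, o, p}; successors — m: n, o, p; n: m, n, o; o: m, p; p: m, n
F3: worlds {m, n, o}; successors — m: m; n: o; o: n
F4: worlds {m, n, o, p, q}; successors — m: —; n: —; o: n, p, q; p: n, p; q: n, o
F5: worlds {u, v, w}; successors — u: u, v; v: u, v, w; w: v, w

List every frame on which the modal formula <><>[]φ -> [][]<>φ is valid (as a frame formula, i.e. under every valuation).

The schema corresponds to a generalized confluence (Geach) condition: forall x forall y forall z ((x R^2 y & x R^2 z) -> exists w (yRw & zRw)).
F1: satisfies the condition.
F2: satisfies the condition.
F3: satisfies the condition.
F4: fails — oR²n, oR²n but no w with nRw and nRw.
F5: satisfies the condition.

F1, F2, F3, F5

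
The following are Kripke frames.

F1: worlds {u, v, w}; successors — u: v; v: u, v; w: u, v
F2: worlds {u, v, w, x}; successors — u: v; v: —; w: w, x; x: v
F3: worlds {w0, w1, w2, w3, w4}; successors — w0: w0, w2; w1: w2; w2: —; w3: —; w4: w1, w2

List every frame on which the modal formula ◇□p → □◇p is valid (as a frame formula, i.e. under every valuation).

This is the axiom for convergence; its first-order frame correspondent is ∀x ∀y ∀z (Rxy ∧ Rxz → ∃w (Ryw ∧ Rzw)).
F1: condition met.
F2: fails — Ruv and Ruv but v and v have no common successor.
F3: fails — Rw0w2 and Rw0w2 but w2 and w2 have no common successor.
Valid on: F1.

F1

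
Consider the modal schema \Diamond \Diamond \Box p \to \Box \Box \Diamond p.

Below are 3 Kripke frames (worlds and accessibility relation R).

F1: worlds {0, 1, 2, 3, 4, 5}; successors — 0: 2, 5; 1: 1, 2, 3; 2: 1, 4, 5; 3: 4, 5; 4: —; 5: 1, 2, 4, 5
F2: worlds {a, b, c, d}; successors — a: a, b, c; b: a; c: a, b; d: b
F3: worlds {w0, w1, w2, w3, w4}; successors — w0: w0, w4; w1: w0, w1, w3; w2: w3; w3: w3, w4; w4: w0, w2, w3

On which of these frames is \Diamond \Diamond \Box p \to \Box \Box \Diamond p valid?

F2

Frame correspondent (Sahlqvist): \forall x \forall y \forall z ((x R^2 y \wedge x R^2 z) \to \exists w (yRw \wedge zRw)) — i.e. a generalized confluence (Geach) condition.
F1: fails — 0R²1, 0R²4 but no w with 1Rw and 4Rw.
F2: holds.
F3: fails — w0R²w0, w0R²w2 but no w with w0Rw and w2Rw.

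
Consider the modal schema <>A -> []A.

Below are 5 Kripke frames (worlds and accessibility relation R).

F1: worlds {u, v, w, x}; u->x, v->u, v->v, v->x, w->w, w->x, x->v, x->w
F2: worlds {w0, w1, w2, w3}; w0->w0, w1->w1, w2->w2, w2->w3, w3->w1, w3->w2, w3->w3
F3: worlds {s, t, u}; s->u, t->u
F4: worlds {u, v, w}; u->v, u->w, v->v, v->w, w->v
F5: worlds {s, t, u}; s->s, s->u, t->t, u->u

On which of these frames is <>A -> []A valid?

This is the axiom for partial functionality; its first-order frame correspondent is forall x forall y forall z (Rxy & Rxz -> y = z).
F1: fails — v sees both u and v.
F2: fails — w2 sees both w2 and w3.
F3: satisfies the condition.
F4: fails — u sees both v and w.
F5: fails — s sees both s and u.
Valid on: F3.

F3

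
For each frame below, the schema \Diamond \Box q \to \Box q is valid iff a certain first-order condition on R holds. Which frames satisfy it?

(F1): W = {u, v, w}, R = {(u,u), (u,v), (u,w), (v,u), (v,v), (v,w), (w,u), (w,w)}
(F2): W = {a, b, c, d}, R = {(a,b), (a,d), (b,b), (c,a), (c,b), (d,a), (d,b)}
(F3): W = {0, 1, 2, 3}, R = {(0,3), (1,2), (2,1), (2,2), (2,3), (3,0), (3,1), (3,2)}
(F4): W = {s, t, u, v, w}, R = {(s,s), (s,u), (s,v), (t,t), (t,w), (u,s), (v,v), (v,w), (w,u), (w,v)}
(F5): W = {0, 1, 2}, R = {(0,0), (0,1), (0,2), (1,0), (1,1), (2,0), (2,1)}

none

This is the axiom for the Euclidean property; its first-order frame correspondent is \forall x \forall y \forall z (Rxy \wedge Rxz \to Ryz).
(F1): fails — Ruw and Ruv but not Rwv.
(F2): fails — Rab and Rad but not Rbd.
(F3): fails — R03 and R03 but not R33.
(F4): fails — Rsv and Rsu but not Rvu.
(F5): fails — R02 and R02 but not R22.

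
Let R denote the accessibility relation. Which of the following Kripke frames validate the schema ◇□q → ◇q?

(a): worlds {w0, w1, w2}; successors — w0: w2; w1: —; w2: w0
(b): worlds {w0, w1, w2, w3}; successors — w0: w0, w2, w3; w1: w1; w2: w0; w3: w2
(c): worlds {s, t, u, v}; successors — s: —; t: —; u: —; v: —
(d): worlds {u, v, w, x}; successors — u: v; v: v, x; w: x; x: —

The schema corresponds to a generalized confluence (Geach) condition: ∀x ∀y (xRy → ∃w (yRw ∧ xRw)).
(a): fails — w0Rw2 but no w with w2Rw and w0Rw.
(b): fails — w3Rw2 but no w with w2Rw and w3Rw.
(c): ✓.
(d): fails — vRx but no t with xRt and vRt.
Valid on: (c).

(c)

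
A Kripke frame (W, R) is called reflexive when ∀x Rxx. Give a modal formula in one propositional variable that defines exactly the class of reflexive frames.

This is reflexivity; the standard corresponding axiom is T: □r → r.

□r → r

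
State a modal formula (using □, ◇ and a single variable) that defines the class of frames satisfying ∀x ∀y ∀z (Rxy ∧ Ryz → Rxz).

A defining formula is □ψ → □□ψ (the 4 axiom).
Suppose □ψ→□□ψ is valid. Take Rxy, Ryz and set V(ψ)={w : Rxw}. Then □ψ at x, so □□ψ at x, so □ψ at y, so ψ at z, i.e. Rxz.

□ψ → □□ψ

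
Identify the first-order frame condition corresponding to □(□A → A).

This schema is the T□ axiom.
Its frame correspondent is shift-reflexivity — ∀x ∀y (Rxy → Ryy).

Shift-reflexivity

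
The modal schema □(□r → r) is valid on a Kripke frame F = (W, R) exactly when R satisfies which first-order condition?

Shift-reflexivity

Suppose □(□r→r) is valid. Take Rxy and set V(r)={w : Ryw}. Then at y, □r holds; since □(□r→r) at x, □r→r at y, so r at y, i.e. Ryy.
The converse is a direct semantic check.
So the correspondent is shift-reflexivity.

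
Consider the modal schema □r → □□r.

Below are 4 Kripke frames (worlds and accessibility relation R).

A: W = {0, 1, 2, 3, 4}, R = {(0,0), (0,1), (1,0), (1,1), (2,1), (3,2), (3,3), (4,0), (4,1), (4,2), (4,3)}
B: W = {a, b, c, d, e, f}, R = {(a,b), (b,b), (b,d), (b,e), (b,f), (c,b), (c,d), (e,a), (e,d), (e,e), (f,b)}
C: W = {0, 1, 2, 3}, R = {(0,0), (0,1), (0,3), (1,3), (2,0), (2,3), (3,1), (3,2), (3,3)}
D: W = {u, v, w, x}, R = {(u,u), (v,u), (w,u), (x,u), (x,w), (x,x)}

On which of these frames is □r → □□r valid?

D

Frame correspondent (Sahlqvist): ∀x ∀y ∀z (Rxy ∧ Ryz → Rxz) — i.e. transitivity.
A: fails — R32 and R21 but not R31.
B: fails — Rea and Rab but not Reb.
C: fails — R32 and R20 but not R30.
D: satisfies the condition.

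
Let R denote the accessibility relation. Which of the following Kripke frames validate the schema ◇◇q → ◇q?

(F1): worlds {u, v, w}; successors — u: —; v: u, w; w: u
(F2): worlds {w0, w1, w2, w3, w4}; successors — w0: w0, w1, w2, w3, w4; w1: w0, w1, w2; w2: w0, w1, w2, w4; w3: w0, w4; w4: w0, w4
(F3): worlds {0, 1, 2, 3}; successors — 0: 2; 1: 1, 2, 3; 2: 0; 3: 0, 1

(F1)

The schema corresponds to transitivity: ∀x ∀y ∀z (Rxy ∧ Ryz → Rxz).
(F1): satisfies the condition.
(F2): fails — Rw1w0 and Rw0w4 but not Rw1w4.
(F3): fails — R02 and R20 but not R00.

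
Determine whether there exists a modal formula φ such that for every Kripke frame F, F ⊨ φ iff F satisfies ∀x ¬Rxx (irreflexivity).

Not definable by any modal formula

Modal frame validity is preserved under surjective bounded morphisms.
The 5-cycle (worlds 0,1,2,3,4 with 0→1→2→3→4→0) is irreflexive, and the map sending every world to a single reflexive point • is a surjective bounded morphism (forth: every edge maps to (•,•); back: every world has a successor). So any modal formula valid on the 5-cycle is also valid on the reflexive point, which is not irreflexive.
So the class is not modally definable.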